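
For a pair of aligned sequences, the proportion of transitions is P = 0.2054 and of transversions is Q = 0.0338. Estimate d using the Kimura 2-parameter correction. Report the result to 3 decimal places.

Under the Kimura two-parameter model, d = −½ ln(1 − 2P − Q) − ¼ ln(1 − 2Q).
1 − 2P − Q = 0.5554, giving −½ ln(0.5554) = 0.294033.
1 − 2Q = 0.9324, giving −¼ ln(0.9324) = 0.017498.
d = 0.294033 + 0.017498 = 0.311531.

0.312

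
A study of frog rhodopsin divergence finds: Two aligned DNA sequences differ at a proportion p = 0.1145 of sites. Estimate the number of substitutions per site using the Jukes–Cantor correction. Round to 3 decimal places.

0.124

d = −(3/4) ln(1 − 4p/3) = −0.75 ln(1 − 0.152667) = −0.75 ln(0.847333)
  = −0.75 × (-0.165662) = 0.124247 substitutions/site.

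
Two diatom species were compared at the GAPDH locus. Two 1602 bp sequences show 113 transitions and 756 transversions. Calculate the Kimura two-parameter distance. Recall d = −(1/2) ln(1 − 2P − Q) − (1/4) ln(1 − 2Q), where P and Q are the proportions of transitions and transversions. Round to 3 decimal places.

1.194

P = 113/1602 ≈ 0.070537 and Q = 756/1602 ≈ 0.47191.
Under the Kimura two-parameter model, d = −½ ln(1 − 2P − Q) − ¼ ln(1 − 2Q).
1 − 2P − Q = 0.387016, giving −½ ln(0.387016) = 0.474645.
1 − 2Q = 0.05618, giving −¼ ln(0.05618) = 0.719799.
d = 0.474645 + 0.719799 = 1.194444.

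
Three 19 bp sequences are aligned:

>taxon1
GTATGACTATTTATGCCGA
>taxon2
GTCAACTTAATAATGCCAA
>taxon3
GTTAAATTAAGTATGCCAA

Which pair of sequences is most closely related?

taxon2 and taxon3

taxon1–taxon2: 8/19 differ, p = 0.421, d = 0.618.
taxon1–taxon3: 7/19 differ, p = 0.368, d = 0.507.
taxon2–taxon3: 4/19 differ, p = 0.211, d = 0.247.
The smallest distance is between taxon2 and taxon3.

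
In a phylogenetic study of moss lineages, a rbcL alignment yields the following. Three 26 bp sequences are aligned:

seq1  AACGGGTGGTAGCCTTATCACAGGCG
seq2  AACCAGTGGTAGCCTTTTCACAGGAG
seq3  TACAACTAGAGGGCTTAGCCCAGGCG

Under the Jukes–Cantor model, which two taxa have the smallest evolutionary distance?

seq1–seq2: 4/26 differ, p = 0.154, d = 0.172.
seq1–seq3: 10/26 differ, p = 0.385, d = 0.539.
seq2–seq3: 11/26 differ, p = 0.423, d = 0.623.
The smallest distance is between seq1 and seq2.

seq1 and seq2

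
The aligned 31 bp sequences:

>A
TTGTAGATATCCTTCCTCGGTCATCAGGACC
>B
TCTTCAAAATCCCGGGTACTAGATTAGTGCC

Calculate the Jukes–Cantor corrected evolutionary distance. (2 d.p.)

0.99

The sequences differ at 17 of 31 sites, so p = 17/31 ≈ 0.548387.
d = −(3/4) ln(1 − 4p/3) = −0.75 ln(1 − 0.731183) = −0.75 ln(0.268817)
  = −0.75 × (-1.313724) = 0.985293 substitutions/site.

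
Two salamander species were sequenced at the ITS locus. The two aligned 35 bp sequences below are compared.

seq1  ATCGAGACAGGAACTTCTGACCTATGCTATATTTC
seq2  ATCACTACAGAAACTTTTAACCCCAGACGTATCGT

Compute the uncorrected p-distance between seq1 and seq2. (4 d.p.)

0.4286

The sequences differ at 15 of 35 positions.
p = 15/35 = 0.428571… ≈ 0.4286 (to 4 d.p.).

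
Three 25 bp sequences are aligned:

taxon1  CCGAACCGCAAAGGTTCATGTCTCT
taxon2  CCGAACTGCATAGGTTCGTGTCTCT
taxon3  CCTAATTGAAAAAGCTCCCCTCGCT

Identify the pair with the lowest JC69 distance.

taxon1 and taxon2

taxon1–taxon2: 3/25 differ, p = 0.120, d = 0.131.
taxon1–taxon3: 10/25 differ, p = 0.400, d = 0.572.
taxon2–taxon3: 10/25 differ, p = 0.400, d = 0.572.
The smallest distance is between taxon1 and taxon2.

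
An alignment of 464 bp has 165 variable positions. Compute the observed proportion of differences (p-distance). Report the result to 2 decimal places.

0.36

p = 165/464 = 0.355603… ≈ 0.36 (to 2 d.p.).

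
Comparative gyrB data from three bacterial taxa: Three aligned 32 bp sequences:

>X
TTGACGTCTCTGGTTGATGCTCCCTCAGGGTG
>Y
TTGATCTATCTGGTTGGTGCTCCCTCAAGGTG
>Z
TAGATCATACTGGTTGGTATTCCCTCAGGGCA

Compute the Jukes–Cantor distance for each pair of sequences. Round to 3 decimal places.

X–Y: 5/32 sites differ → p = 0.15625, d = −0.75 ln(1 − 0.208333) = 0.175211 ≈ 0.175.
X–Z: 11/32 sites differ → p = 0.34375, d = −0.75 ln(1 − 0.458333) = 0.459828 ≈ 0.460.
Y–Z: 9/32 sites differ → p = 0.28125, d = −0.75 ln(1 − 0.375) = 0.352503 ≈ 0.353.

d(X,Y) = 0.175, d(X,Z) = 0.460, d(Y,Z) = 0.353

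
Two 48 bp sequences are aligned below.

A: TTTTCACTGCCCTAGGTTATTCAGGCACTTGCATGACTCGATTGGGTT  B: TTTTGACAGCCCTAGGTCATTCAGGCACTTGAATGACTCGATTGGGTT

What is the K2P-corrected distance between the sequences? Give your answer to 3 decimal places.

Of 48 sites, 1 differences are transitions and 3 are transversions, so P = 1/48 ≈ 0.020833 and Q = 3/48 = 0.0625.
Under the Kimura two-parameter model, d = −½ ln(1 − 2P − Q) − ¼ ln(1 − 2Q).
1 − 2P − Q = 0.895834, giving −½ ln(0.895834) = 0.055000.
1 − 2Q = 0.875, giving −¼ ln(0.875) = 0.033383.
d = 0.055000 + 0.033383 = 0.088383.

0.088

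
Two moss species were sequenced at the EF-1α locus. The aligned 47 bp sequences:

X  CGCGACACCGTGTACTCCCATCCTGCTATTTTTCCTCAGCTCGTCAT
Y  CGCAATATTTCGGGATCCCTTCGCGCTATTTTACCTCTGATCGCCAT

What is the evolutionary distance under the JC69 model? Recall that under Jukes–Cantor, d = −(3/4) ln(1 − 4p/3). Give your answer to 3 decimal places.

0.454

The sequences differ at 16 of 47 sites, so p = 16/47 ≈ 0.340426.
d = −(3/4) ln(1 − 4p/3) = −0.75 ln(1 − 0.453901) = −0.75 ln(0.546099)
  = −0.75 × (-0.604955) = 0.453716 substitutions/site.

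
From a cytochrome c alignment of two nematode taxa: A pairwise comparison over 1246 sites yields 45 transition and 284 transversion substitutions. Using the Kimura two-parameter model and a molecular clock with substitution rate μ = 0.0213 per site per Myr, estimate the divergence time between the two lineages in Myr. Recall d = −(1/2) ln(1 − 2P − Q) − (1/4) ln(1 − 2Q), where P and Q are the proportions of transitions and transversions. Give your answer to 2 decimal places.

P = 45/1246 ≈ 0.036116 and Q = 284/1246 ≈ 0.227929.
Under the Kimura two-parameter model, d = −½ ln(1 − 2P − Q) − ¼ ln(1 − 2Q).
1 − 2P − Q = 0.699839, giving −½ ln(0.699839) = 0.178452.
1 − 2Q = 0.544142, giving −¼ ln(0.544142) = 0.152136.
d = 0.178452 + 0.152136 = 0.330588.
Under a molecular clock d = 2μt, so t = d/(2μ) = 0.330588 / (2 × 0.0213) = 7.76 Myr.

7.76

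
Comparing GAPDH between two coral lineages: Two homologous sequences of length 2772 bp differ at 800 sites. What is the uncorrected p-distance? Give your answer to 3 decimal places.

p = 800/2772 = 0.288600… ≈ 0.289 (to 3 d.p.).

0.289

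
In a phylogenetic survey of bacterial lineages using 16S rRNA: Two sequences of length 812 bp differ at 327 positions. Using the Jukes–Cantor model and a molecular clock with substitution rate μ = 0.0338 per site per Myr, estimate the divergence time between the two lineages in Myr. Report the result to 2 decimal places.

8.54

p = 327/812 ≈ 0.402709.
d = −(3/4) ln(1 − 4p/3) = −0.75 ln(1 − 0.536945) = −0.75 ln(0.463055)
  = −0.75 × (-0.769909) = 0.577432 substitutions/site.
Under a molecular clock d = 2μt, so t = d/(2μ) = 0.577432 / (2 × 0.0338) = 8.54 Myr.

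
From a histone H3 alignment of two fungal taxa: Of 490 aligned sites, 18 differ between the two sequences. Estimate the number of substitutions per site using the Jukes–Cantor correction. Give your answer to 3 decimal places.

p = 18/490 ≈ 0.036735.
d = −(3/4) ln(1 − 4p/3) = −0.75 ln(1 − 0.04898) = −0.75 ln(0.95102)
  = −0.75 × (-0.050220) = 0.037665 substitutions/site.

0.038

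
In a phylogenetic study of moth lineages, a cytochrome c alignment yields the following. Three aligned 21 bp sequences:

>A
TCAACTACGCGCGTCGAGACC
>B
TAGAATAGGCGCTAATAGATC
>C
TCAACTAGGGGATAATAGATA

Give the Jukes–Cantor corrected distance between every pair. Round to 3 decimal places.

d(A,B) = 0.635, d(A,C) = 0.635, d(B,C) = 0.360

A–B: 9/21 sites differ → p ≈ 0.428571, d = −0.75 ln(1 − 0.571428) = 0.635472 ≈ 0.635.
A–C: 9/21 sites differ → p ≈ 0.428571, d = −0.75 ln(1 − 0.571428) = 0.635472 ≈ 0.635.
B–C: 6/21 sites differ → p ≈ 0.285714, d = −0.75 ln(1 − 0.380952) = 0.359679 ≈ 0.360.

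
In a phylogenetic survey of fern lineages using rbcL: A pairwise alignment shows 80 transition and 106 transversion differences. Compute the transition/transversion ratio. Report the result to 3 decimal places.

R = 80/106 = 0.754716… ≈ 0.755 (to 3 d.p.).

0.755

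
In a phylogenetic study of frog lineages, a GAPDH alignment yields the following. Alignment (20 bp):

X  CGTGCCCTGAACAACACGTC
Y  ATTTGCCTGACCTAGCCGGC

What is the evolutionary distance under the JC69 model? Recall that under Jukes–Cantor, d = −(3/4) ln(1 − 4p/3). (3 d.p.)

The sequences differ at 9 of 20 sites (1, 2, 4, 5, 11, 13, 15, 16, 19), so p = 9/20 = 0.45.
d = −(3/4) ln(1 − 4p/3) = −0.75 ln(1 − 0.6) = −0.75 ln(0.4)
  = −0.75 × (-0.916291) = 0.687218 substitutions/site.

0.687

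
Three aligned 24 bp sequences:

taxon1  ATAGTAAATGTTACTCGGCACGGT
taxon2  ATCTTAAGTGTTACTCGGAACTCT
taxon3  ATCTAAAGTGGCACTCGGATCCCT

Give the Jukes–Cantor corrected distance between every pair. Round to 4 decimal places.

taxon1–taxon2: 6/24 sites differ → p = 0.25, d = −0.75 ln(1 − 0.333333) = 0.304098 ≈ 0.3041.
taxon1–taxon3: 10/24 sites differ → p ≈ 0.416667, d = −0.75 ln(1 − 0.555556) = 0.608198 ≈ 0.6082.
taxon2–taxon3: 5/24 sites differ → p ≈ 0.208333, d = −0.75 ln(1 − 0.277777) = 0.244066 ≈ 0.2441.

d(taxon1,taxon2) = 0.3041, d(taxon1,taxon3) = 0.6082, d(taxon2,taxon3) = 0.2441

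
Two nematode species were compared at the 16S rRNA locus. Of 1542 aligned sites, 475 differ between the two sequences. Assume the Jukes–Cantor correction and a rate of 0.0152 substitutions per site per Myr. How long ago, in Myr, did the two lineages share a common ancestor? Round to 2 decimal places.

13.05

p = 475/1542 ≈ 0.308042.
d = −(3/4) ln(1 − 4p/3) = −0.75 ln(1 − 0.410723) = −0.75 ln(0.589277)
  = −0.75 × (-0.528859) = 0.396644 substitutions/site.
Under a molecular clock d = 2μt, so t = d/(2μ) = 0.396644 / (2 × 0.0152) = 13.05 Myr.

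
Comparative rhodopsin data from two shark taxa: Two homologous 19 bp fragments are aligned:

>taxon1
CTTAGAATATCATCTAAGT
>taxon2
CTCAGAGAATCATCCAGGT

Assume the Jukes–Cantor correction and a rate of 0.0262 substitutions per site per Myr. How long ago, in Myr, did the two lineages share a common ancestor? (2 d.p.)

6.19

The sequences differ at 5 of 19 sites (3, 7, 8, 15, 17), so p = 5/19 ≈ 0.263158.
d = −(3/4) ln(1 − 4p/3) = −0.75 ln(1 − 0.350877) = −0.75 ln(0.649123)
  = −0.75 × (-0.432133) = 0.324100 substitutions/site.
Under a molecular clock d = 2μt, so t = d/(2μ) = 0.324100 / (2 × 0.0262) = 6.19 Myr.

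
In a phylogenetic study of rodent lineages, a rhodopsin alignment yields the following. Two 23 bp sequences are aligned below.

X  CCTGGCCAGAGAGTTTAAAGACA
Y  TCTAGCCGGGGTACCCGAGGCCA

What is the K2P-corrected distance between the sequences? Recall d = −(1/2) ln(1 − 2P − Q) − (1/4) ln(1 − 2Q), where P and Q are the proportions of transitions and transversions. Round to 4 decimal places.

Of 23 sites, 10 differences are transitions and 2 are transversions, so P = 10/23 ≈ 0.434783 and Q = 2/23 ≈ 0.086957.
Under the Kimura two-parameter model, d = −½ ln(1 − 2P − Q) − ¼ ln(1 − 2Q).
1 − 2P − Q = 0.043477, giving −½ ln(0.043477) = 1.567762.
1 − 2Q = 0.826086, giving −¼ ln(0.826086) = 0.047764.
d = 1.567762 + 0.047764 = 1.615526.

1.6155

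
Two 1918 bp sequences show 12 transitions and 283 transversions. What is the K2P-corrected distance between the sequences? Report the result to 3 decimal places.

P = 12/1918 ≈ 0.006257 and Q = 283/1918 ≈ 0.14755.
Under the Kimura two-parameter model, d = −½ ln(1 − 2P − Q) − ¼ ln(1 − 2Q).
1 − 2P − Q = 0.839936, giving −½ ln(0.839936) = 0.087215.
1 − 2Q = 0.7049, giving −¼ ln(0.7049) = 0.087425.
d = 0.087215 + 0.087425 = 0.174640.

0.175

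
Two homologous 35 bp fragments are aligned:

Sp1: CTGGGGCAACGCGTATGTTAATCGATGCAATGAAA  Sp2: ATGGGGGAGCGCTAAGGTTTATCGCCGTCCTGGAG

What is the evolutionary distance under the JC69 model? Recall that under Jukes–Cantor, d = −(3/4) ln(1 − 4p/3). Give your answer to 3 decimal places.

The sequences differ at 14 of 35 sites, so p = 14/35 = 0.4.
d = −(3/4) ln(1 − 4p/3) = −0.75 ln(1 − 0.533333) = −0.75 ln(0.466667)
  = −0.75 × (-0.762139) = 0.571604 substitutions/site.

0.572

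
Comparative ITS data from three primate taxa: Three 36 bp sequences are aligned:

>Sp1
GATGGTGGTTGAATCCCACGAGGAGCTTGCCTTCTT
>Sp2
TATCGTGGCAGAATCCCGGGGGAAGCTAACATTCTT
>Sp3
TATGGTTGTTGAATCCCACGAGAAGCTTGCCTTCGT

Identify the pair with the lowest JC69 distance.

Sp1–Sp2: 11/36 differ, p = 0.306, d = 0.392.
Sp1–Sp3: 4/36 differ, p = 0.111, d = 0.120.
Sp2–Sp3: 11/36 differ, p = 0.306, d = 0.392.
The smallest distance is between Sp1 and Sp3.

Sp1 and Sp3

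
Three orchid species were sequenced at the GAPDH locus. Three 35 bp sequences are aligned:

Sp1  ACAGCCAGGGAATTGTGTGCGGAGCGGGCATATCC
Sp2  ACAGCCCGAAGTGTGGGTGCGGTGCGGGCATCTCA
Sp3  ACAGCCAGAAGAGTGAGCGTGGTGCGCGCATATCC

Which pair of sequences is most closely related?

Sp2 and Sp3

Sp1–Sp2: 10/35 differ, p = 0.286, d = 0.360.
Sp1–Sp3: 9/35 differ, p = 0.257, d = 0.315.
Sp2–Sp3: 8/35 differ, p = 0.229, d = 0.273.
The smallest distance is between Sp2 and Sp3.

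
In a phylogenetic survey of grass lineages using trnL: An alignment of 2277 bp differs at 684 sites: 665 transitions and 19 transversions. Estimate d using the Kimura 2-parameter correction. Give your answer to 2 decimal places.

0.45

P = 665/2277 ≈ 0.292051 and Q = 19/2277 ≈ 0.008344.
Under the Kimura two-parameter model, d = −½ ln(1 − 2P − Q) − ¼ ln(1 − 2Q).
1 − 2P − Q = 0.407554, giving −½ ln(0.407554) = 0.448791.
1 − 2Q = 0.983312, giving −¼ ln(0.983312) = 0.004207.
d = 0.448791 + 0.004207 = 0.452998.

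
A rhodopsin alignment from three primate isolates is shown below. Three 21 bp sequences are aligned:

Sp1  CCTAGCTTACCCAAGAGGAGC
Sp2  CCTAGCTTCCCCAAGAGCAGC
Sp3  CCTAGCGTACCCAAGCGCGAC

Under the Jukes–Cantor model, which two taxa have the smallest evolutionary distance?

Sp1–Sp2: 2/21 differ, p = 0.095, d = 0.102.
Sp1–Sp3: 5/21 differ, p = 0.238, d = 0.286.
Sp2–Sp3: 5/21 differ, p = 0.238, d = 0.286.
The smallest distance is between Sp1 and Sp2.

Sp1 and Sp2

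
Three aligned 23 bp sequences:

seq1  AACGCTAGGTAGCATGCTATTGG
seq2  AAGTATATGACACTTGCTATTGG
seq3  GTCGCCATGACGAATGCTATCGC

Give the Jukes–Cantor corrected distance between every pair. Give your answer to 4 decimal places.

seq1–seq2: 8/23 sites differ → p ≈ 0.347826, d = −0.75 ln(1 − 0.463768) = 0.467391 ≈ 0.4674.
seq1–seq3: 9/23 sites differ → p ≈ 0.391304, d = −0.75 ln(1 − 0.521739) = 0.553199 ≈ 0.5532.
seq2–seq3: 11/23 sites differ → p ≈ 0.478261, d = −0.75 ln(1 − 0.637681) = 0.761423 ≈ 0.7614.

d(seq1,seq2) = 0.4674, d(seq1,seq3) = 0.5532, d(seq2,seq3) = 0.7614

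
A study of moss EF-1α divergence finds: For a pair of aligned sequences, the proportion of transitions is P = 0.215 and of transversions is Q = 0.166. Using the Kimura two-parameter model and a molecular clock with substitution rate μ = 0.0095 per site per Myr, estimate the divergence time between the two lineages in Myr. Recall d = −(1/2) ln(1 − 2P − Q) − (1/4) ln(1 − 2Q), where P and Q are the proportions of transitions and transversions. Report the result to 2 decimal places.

29.16

Under the Kimura two-parameter model, d = −½ ln(1 − 2P − Q) − ¼ ln(1 − 2Q).
1 − 2P − Q = 0.404, giving −½ ln(0.404) = 0.453170.
1 − 2Q = 0.668, giving −¼ ln(0.668) = 0.100867.
d = 0.453170 + 0.100867 = 0.554037.
Under a molecular clock d = 2μt, so t = d/(2μ) = 0.554037 / (2 × 0.0095) = 29.16 Myr.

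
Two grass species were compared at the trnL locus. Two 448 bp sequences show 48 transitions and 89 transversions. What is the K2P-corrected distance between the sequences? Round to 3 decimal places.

0.393

P = 48/448 ≈ 0.107143 and Q = 89/448 ≈ 0.198661.
Under the Kimura two-parameter model, d = −½ ln(1 − 2P − Q) − ¼ ln(1 − 2Q).
1 − 2P − Q = 0.587053, giving −½ ln(0.587053) = 0.266320.
1 − 2Q = 0.602678, giving −¼ ln(0.602678) = 0.126593.
d = 0.266320 + 0.126593 = 0.392913.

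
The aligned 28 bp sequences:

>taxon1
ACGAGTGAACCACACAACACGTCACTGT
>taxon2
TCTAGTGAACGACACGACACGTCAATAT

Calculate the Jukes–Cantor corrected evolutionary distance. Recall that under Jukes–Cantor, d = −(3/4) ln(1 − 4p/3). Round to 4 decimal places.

The sequences differ at 6 of 28 sites (1, 3, 11, 16, 25, 27), so p = 6/28 ≈ 0.214286.
d = −(3/4) ln(1 − 4p/3) = −0.75 ln(1 − 0.285715) = −0.75 ln(0.714285)
  = −0.75 × (-0.336473) = 0.252355 substitutions/site.

0.2524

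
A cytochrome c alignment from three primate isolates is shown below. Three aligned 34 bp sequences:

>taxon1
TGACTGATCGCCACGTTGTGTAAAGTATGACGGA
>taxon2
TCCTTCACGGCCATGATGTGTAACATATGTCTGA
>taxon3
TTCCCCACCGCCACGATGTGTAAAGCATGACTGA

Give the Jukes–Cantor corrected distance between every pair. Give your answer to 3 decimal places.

taxon1–taxon2: 12/34 sites differ → p ≈ 0.352941, d = −0.75 ln(1 − 0.470588) = 0.476991 ≈ 0.477.
taxon1–taxon3: 8/34 sites differ → p ≈ 0.235294, d = −0.75 ln(1 − 0.313725) = 0.282358 ≈ 0.282.
taxon2–taxon3: 9/34 sites differ → p ≈ 0.264706, d = −0.75 ln(1 − 0.352941) = 0.326488 ≈ 0.326.

d(taxon1,taxon2) = 0.477, d(taxon1,taxon3) = 0.282, d(taxon2,taxon3) = 0.326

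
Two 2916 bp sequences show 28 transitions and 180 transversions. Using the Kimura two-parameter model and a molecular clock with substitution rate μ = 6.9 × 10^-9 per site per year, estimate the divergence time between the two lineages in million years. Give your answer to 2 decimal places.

5.44

P = 28/2916 ≈ 0.009602 and Q = 180/2916 ≈ 0.061728.
Under the Kimura two-parameter model, d = −½ ln(1 − 2P − Q) − ¼ ln(1 − 2Q).
1 − 2P − Q = 0.919068, giving −½ ln(0.919068) = 0.042198.
1 − 2Q = 0.876544, giving −¼ ln(0.876544) = 0.032942.
d = 0.042198 + 0.032942 = 0.075140.
Under a molecular clock d = 2μt, so t = d/(2μ) = 0.075140 / (2 × 6.9 × 10^-9) = 5.44 million years.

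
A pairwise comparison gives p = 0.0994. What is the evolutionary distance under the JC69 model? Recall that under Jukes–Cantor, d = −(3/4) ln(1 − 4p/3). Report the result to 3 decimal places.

0.107

d = −(3/4) ln(1 − 4p/3) = −0.75 ln(1 − 0.132533) = −0.75 ln(0.867467)
  = −0.75 × (-0.142178) = 0.106634 substitutions/site.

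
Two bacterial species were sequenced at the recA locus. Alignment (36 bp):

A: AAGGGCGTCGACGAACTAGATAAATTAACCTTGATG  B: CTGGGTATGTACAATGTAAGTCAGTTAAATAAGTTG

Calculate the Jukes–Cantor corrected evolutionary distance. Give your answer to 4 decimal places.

The sequences differ at 18 of 36 sites, so p = 18/36 = 0.5.
d = −(3/4) ln(1 − 4p/3) = −0.75 ln(1 − 0.666667) = −0.75 ln(0.333333)
  = −0.75 × (-1.098613) = 0.823960 substitutions/site.

0.8240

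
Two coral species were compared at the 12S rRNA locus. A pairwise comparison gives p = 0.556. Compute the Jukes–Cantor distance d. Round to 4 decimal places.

d = −(3/4) ln(1 − 4p/3) = −0.75 ln(1 − 0.741333) = −0.75 ln(0.258667)
  = −0.75 × (-1.352214) = 1.014161 substitutions/site.

1.0142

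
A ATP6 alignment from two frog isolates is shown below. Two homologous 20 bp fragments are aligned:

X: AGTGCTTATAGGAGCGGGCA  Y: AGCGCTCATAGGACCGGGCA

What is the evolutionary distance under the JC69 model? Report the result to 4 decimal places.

The sequences differ at 3 of 20 sites (3, 7, 14), so p = 3/20 = 0.15.
d = −(3/4) ln(1 − 4p/3) = −0.75 ln(1 − 0.2) = −0.75 ln(0.8)
  = −0.75 × (-0.223144) = 0.167358 substitutions/site.

0.1674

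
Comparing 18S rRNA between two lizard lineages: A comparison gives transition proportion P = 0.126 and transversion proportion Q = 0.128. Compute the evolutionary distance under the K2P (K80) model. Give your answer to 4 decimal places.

0.3129

Under the Kimura two-parameter model, d = −½ ln(1 − 2P − Q) − ¼ ln(1 − 2Q).
1 − 2P − Q = 0.62, giving −½ ln(0.62) = 0.239018.
1 − 2Q = 0.744, giving −¼ ln(0.744) = 0.073929.
d = 0.239018 + 0.073929 = 0.312947.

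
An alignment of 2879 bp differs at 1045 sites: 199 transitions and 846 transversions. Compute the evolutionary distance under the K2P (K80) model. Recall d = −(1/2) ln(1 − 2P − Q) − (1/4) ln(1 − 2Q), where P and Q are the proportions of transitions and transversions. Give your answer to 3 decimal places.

P = 199/2879 ≈ 0.069121 and Q = 846/2879 ≈ 0.293852.
Under the Kimura two-parameter model, d = −½ ln(1 − 2P − Q) − ¼ ln(1 − 2Q).
1 − 2P − Q = 0.567906, giving −½ ln(0.567906) = 0.282900.
1 − 2Q = 0.412296, giving −¼ ln(0.412296) = 0.221503.
d = 0.282900 + 0.221503 = 0.504403.

0.504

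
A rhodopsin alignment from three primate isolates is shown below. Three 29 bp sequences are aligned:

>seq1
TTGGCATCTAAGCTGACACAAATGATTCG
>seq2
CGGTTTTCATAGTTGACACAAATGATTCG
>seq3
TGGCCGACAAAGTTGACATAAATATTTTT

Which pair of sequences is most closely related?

seq1–seq2: 8/29 differ, p = 0.276, d = 0.344.
seq1–seq3: 11/29 differ, p = 0.379, d = 0.529.
seq2–seq3: 11/29 differ, p = 0.379, d = 0.529.
The smallest distance is between seq1 and seq2.

seq1 and seq2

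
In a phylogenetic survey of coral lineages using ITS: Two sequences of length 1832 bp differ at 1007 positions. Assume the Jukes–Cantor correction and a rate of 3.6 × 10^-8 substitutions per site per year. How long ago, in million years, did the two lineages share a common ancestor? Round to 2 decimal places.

13.75

p = 1007/1832 ≈ 0.549672.
d = −(3/4) ln(1 − 4p/3) = −0.75 ln(1 − 0.732896) = −0.75 ln(0.267104)
  = −0.75 × (-1.320117) = 0.990088 substitutions/site.
Under a molecular clock d = 2μt, so t = d/(2μ) = 0.990088 / (2 × 3.6 × 10^-8) = 13.75 million years.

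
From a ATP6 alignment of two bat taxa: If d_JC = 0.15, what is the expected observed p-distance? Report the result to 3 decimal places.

p = (3/4)(1 − e^(−4d/3)) = 0.75 × (1 − e^(-0.2)) = 0.75 × (1 − 0.818731) = 0.135952.

0.136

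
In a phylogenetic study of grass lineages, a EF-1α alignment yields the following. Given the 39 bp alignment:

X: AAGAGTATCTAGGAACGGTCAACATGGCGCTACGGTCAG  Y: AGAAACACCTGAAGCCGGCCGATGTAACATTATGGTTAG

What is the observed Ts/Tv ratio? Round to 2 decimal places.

Transitions are A↔G and C↔T; transversions are all other mismatches.
Transitions: 19. Transversions: 1.
R = 19/1 = 19.00.

19.00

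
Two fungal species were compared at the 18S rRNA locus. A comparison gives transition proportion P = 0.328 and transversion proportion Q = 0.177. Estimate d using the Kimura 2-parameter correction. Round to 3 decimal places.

Under the Kimura two-parameter model, d = −½ ln(1 − 2P − Q) − ¼ ln(1 − 2Q).
1 − 2P − Q = 0.167, giving −½ ln(0.167) = 0.894881.
1 − 2Q = 0.646, giving −¼ ln(0.646) = 0.109239.
d = 0.894881 + 0.109239 = 1.004120.

1.004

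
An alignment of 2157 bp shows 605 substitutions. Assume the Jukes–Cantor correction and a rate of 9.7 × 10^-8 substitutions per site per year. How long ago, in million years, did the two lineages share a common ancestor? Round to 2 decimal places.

1.81

p = 605/2157 ≈ 0.280482.
d = −(3/4) ln(1 − 4p/3) = −0.75 ln(1 − 0.373976) = −0.75 ln(0.626024)
  = −0.75 × (-0.468367) = 0.351275 substitutions/site.
Under a molecular clock d = 2μt, so t = d/(2μ) = 0.351275 / (2 × 9.7 × 10^-8) = 1.81 million years.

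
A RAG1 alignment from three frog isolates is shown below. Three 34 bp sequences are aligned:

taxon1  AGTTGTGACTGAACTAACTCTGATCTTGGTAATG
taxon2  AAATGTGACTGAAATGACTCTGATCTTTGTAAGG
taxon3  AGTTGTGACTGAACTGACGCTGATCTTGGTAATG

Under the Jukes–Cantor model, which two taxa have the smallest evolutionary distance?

taxon1–taxon2: 6/34 differ, p = 0.176, d = 0.201.
taxon1–taxon3: 2/34 differ, p = 0.059, d = 0.061.
taxon2–taxon3: 6/34 differ, p = 0.176, d = 0.201.
The smallest distance is between taxon1 and taxon3.

taxon1 and taxon3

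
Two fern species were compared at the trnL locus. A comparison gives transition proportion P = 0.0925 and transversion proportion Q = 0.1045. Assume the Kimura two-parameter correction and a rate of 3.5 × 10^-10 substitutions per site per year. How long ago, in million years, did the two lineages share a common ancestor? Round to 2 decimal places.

327.87

Under the Kimura two-parameter model, d = −½ ln(1 − 2P − Q) − ¼ ln(1 − 2Q).
1 − 2P − Q = 0.7105, giving −½ ln(0.7105) = 0.170893.
1 − 2Q = 0.791, giving −¼ ln(0.791) = 0.058614.
d = 0.170893 + 0.058614 = 0.229507.
Under a molecular clock d = 2μt, so t = d/(2μ) = 0.229507 / (2 × 3.5 × 10^-10) = 327.87 million years.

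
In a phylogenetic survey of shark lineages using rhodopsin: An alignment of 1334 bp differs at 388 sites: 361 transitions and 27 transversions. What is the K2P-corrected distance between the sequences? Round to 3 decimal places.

0.422

P = 361/1334 ≈ 0.270615 and Q = 27/1334 ≈ 0.02024.
Under the Kimura two-parameter model, d = −½ ln(1 − 2P − Q) − ¼ ln(1 − 2Q).
1 − 2P − Q = 0.43853, giving −½ ln(0.43853) = 0.412164.
1 − 2Q = 0.95952, giving −¼ ln(0.95952) = 0.010331.
d = 0.412164 + 0.010331 = 0.422495.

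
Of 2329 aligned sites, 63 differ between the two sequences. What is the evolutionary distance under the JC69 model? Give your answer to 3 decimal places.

0.028

p = 63/2329 ≈ 0.02705.
d = −(3/4) ln(1 − 4p/3) = −0.75 ln(1 − 0.036067) = −0.75 ln(0.963933)
  = −0.75 × (-0.036733) = 0.027550 substitutions/site.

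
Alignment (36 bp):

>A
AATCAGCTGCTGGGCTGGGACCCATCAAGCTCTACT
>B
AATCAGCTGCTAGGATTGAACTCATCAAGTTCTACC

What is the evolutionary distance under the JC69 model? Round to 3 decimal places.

0.225

The sequences differ at 7 of 36 sites (12, 15, 17, 19, 22, 30, 36), so p = 7/36 ≈ 0.194444.
d = −(3/4) ln(1 − 4p/3) = −0.75 ln(1 − 0.259259) = −0.75 ln(0.740741)
  = −0.75 × (-0.300104) = 0.225078 substitutions/site.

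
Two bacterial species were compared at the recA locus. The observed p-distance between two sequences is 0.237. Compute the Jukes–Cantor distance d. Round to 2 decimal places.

0.28

d = −(3/4) ln(1 − 4p/3) = −0.75 ln(1 − 0.316) = −0.75 ln(0.684)
  = −0.75 × (-0.379797) = 0.284848 substitutions/site.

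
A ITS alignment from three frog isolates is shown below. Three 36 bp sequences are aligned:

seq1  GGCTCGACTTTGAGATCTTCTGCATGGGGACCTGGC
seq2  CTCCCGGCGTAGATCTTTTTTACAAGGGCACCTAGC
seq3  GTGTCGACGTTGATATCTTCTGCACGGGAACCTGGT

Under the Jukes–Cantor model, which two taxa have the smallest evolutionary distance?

seq1 and seq3

seq1–seq2: 14/36 differ, p = 0.389, d = 0.548.
seq1–seq3: 7/36 differ, p = 0.194, d = 0.225.
seq2–seq3: 13/36 differ, p = 0.361, d = 0.493.
The smallest distance is between seq1 and seq3.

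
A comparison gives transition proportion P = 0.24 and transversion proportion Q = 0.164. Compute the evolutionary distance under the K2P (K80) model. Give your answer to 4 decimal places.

0.6158

Under the Kimura two-parameter model, d = −½ ln(1 − 2P − Q) − ¼ ln(1 − 2Q).
1 − 2P − Q = 0.356, giving −½ ln(0.356) = 0.516412.
1 − 2Q = 0.672, giving −¼ ln(0.672) = 0.099374.
d = 0.516412 + 0.099374 = 0.615786.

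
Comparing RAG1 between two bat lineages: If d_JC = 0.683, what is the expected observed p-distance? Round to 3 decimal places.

0.448

p = (3/4)(1 − e^(−4d/3)) = 0.75 × (1 − e^(-0.910667)) = 0.75 × (1 − 0.402256) = 0.448308.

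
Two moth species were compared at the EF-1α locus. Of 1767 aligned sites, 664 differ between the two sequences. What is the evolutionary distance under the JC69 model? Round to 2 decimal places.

p = 664/1767 ≈ 0.375778.
d = −(3/4) ln(1 − 4p/3) = −0.75 ln(1 − 0.501037) = −0.75 ln(0.498963)
  = −0.75 × (-0.695223) = 0.521417 substitutions/site.

0.52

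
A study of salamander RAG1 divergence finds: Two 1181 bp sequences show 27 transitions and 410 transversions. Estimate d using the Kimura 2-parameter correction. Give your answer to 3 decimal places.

0.546

P = 27/1181 ≈ 0.022862 and Q = 410/1181 ≈ 0.347163.
Under the Kimura two-parameter model, d = −½ ln(1 − 2P − Q) − ¼ ln(1 − 2Q).
1 − 2P − Q = 0.607113, giving −½ ln(0.607113) = 0.249520.
1 − 2Q = 0.305674, giving −¼ ln(0.305674) = 0.296309.
d = 0.249520 + 0.296309 = 0.545829.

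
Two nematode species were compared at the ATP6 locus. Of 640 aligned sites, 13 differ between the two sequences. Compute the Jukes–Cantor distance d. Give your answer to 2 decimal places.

p = 13/640 ≈ 0.020313.
d = −(3/4) ln(1 − 4p/3) = −0.75 ln(1 − 0.027084) = −0.75 ln(0.972916)
  = −0.75 × (-0.027458) = 0.020594 substitutions/site.

0.02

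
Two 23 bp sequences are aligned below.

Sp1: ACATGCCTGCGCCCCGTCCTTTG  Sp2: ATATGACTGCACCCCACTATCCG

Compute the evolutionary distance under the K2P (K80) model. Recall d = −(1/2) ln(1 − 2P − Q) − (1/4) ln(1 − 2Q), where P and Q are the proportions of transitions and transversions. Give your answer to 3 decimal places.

Of 23 sites, 7 differences are transitions and 2 are transversions, so P = 7/23 ≈ 0.304348 and Q = 2/23 ≈ 0.086957.
Under the Kimura two-parameter model, d = −½ ln(1 − 2P − Q) − ¼ ln(1 − 2Q).
1 − 2P − Q = 0.304347, giving −½ ln(0.304347) = 0.594793.
1 − 2Q = 0.826086, giving −¼ ln(0.826086) = 0.047764.
d = 0.594793 + 0.047764 = 0.642557.

0.643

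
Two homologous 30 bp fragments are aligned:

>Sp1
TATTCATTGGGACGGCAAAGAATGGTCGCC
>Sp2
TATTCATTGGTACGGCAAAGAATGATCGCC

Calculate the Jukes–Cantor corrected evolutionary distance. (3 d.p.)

The sequences differ at 2 of 30 sites (11, 25), so p = 2/30 ≈ 0.066667.
d = −(3/4) ln(1 − 4p/3) = −0.75 ln(1 − 0.088889) = −0.75 ln(0.911111)
  = −0.75 × (-0.093091) = 0.069818 substitutions/site.

0.070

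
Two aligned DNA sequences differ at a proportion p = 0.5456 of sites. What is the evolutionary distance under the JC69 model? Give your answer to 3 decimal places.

d = −(3/4) ln(1 − 4p/3) = −0.75 ln(1 − 0.727467) = −0.75 ln(0.272533)
  = −0.75 × (-1.299996) = 0.974997 substitutions/site.

0.975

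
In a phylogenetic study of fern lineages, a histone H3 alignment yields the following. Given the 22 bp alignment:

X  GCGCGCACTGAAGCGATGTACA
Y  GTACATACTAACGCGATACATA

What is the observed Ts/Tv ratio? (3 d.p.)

Transitions are A↔G and C↔T; transversions are all other mismatches.
Transitions: 8. Transversions: 1.
R = 8/1 = 8.000.

8.000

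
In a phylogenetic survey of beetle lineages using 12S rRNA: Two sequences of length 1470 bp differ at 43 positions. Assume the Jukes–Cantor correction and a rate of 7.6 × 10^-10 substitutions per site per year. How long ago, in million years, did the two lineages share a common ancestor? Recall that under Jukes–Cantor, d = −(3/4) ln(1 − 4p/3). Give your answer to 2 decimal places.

p = 43/1470 ≈ 0.029252.
d = −(3/4) ln(1 − 4p/3) = −0.75 ln(1 − 0.039003) = −0.75 ln(0.960997)
  = −0.75 × (-0.039784) = 0.029838 substitutions/site.
Under a molecular clock d = 2μt, so t = d/(2μ) = 0.029838 / (2 × 7.6 × 10^-10) = 19.63 million years.

19.63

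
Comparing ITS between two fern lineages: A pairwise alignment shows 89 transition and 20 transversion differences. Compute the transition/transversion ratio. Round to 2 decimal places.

4.45

R = 89/20 = 4.45.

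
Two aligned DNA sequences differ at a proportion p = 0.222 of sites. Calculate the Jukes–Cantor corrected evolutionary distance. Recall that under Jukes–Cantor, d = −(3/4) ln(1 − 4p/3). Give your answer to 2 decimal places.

0.26

d = −(3/4) ln(1 − 4p/3) = −0.75 ln(1 − 0.296) = −0.75 ln(0.704)
  = −0.75 × (-0.350977) = 0.263233 substitutions/site.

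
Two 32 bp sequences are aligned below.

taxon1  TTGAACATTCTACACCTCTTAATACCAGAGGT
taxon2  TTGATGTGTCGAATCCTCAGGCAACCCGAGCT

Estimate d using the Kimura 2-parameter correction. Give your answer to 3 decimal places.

0.735

Of 32 sites, 1 differences are transitions and 13 are transversions, so P = 1/32 = 0.03125 and Q = 13/32 = 0.40625.
Under the Kimura two-parameter model, d = −½ ln(1 − 2P − Q) − ¼ ln(1 − 2Q).
1 − 2P − Q = 0.53125, giving −½ ln(0.53125) = 0.316261.
1 − 2Q = 0.1875, giving −¼ ln(0.1875) = 0.418494.
d = 0.316261 + 0.418494 = 0.734755.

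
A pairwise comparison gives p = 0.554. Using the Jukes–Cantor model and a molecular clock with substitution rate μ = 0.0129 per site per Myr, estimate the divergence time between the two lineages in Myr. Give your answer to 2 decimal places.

39.01

d = −(3/4) ln(1 − 4p/3) = −0.75 ln(1 − 0.738667) = −0.75 ln(0.261333)
  = −0.75 × (-1.341960) = 1.006470 substitutions/site.
Under a molecular clock d = 2μt, so t = d/(2μ) = 1.006470 / (2 × 0.0129) = 39.01 Myr.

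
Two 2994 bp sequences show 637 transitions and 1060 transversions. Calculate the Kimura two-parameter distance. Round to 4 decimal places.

P = 637/2994 ≈ 0.212759 and Q = 1060/2994 ≈ 0.354041.
Under the Kimura two-parameter model, d = −½ ln(1 − 2P − Q) − ¼ ln(1 − 2Q).
1 − 2P − Q = 0.220441, giving −½ ln(0.220441) = 0.756063.
1 − 2Q = 0.291918, giving −¼ ln(0.291918) = 0.307821.
d = 0.756063 + 0.307821 = 1.063884.

1.0639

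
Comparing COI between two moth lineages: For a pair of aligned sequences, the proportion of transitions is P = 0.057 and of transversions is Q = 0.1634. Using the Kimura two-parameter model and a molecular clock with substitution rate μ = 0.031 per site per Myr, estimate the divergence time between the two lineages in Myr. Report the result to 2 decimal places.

Under the Kimura two-parameter model, d = −½ ln(1 − 2P − Q) − ¼ ln(1 − 2Q).
1 − 2P − Q = 0.7226, giving −½ ln(0.7226) = 0.162450.
1 − 2Q = 0.6732, giving −¼ ln(0.6732) = 0.098928.
d = 0.162450 + 0.098928 = 0.261378.
Under a molecular clock d = 2μt, so t = d/(2μ) = 0.261378 / (2 × 0.031) = 4.22 Myr.

4.22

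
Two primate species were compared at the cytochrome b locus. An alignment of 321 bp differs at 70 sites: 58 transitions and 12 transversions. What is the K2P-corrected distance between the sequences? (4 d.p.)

0.2738

P = 58/321 ≈ 0.180685 and Q = 12/321 ≈ 0.037383.
Under the Kimura two-parameter model, d = −½ ln(1 − 2P − Q) − ¼ ln(1 − 2Q).
1 − 2P − Q = 0.601247, giving −½ ln(0.601247) = 0.254375.
1 − 2Q = 0.925234, giving −¼ ln(0.925234) = 0.019427.
d = 0.254375 + 0.019427 = 0.273802.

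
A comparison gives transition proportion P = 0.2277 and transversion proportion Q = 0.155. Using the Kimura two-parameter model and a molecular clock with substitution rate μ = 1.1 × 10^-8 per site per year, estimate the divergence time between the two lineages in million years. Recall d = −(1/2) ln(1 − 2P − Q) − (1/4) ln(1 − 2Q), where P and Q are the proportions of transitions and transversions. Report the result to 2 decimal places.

Under the Kimura two-parameter model, d = −½ ln(1 − 2P − Q) − ¼ ln(1 − 2Q).
1 − 2P − Q = 0.3896, giving −½ ln(0.3896) = 0.471317.
1 − 2Q = 0.69, giving −¼ ln(0.69) = 0.092766.
d = 0.471317 + 0.092766 = 0.564083.
Under a molecular clock d = 2μt, so t = d/(2μ) = 0.564083 / (2 × 1.1 × 10^-8) = 25.64 million years.

25.64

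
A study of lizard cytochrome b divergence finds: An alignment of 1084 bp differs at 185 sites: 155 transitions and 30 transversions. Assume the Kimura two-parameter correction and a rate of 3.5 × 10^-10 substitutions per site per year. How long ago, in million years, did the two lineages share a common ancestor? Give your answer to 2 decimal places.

289.17

P = 155/1084 ≈ 0.142989 and Q = 30/1084 ≈ 0.027675.
Under the Kimura two-parameter model, d = −½ ln(1 − 2P − Q) − ¼ ln(1 − 2Q).
1 − 2P − Q = 0.686347, giving −½ ln(0.686347) = 0.188186.
1 − 2Q = 0.94465, giving −¼ ln(0.94465) = 0.014235.
d = 0.188186 + 0.014235 = 0.202421.
Under a molecular clock d = 2μt, so t = d/(2μ) = 0.202421 / (2 × 3.5 × 10^-10) = 289.17 million years.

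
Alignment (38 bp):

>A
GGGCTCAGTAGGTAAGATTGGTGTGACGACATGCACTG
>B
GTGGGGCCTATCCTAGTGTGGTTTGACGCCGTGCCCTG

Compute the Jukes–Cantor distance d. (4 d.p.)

0.6181

The sequences differ at 16 of 38 sites, so p = 16/38 ≈ 0.421053.
d = −(3/4) ln(1 − 4p/3) = −0.75 ln(1 − 0.561404) = −0.75 ln(0.438596)
  = −0.75 × (-0.824177) = 0.618133 substitutions/site.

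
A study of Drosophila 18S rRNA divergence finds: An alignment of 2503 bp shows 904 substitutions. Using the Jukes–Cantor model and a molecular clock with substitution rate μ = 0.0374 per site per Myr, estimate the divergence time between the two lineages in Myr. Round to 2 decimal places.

6.59

p = 904/2503 ≈ 0.361167.
d = −(3/4) ln(1 − 4p/3) = −0.75 ln(1 − 0.481556) = −0.75 ln(0.518444)
  = −0.75 × (-0.656923) = 0.492692 substitutions/site.
Under a molecular clock d = 2μt, so t = d/(2μ) = 0.492692 / (2 × 0.0374) = 6.59 Myr.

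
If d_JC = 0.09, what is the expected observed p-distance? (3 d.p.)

0.085

p = (3/4)(1 − e^(−4d/3)) = 0.75 × (1 − e^(-0.12)) = 0.75 × (1 − 0.886920) = 0.084810.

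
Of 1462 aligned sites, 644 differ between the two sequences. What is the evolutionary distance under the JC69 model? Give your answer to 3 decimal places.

p = 644/1462 ≈ 0.440492.
d = −(3/4) ln(1 − 4p/3) = −0.75 ln(1 − 0.587323) = −0.75 ln(0.412677)
  = −0.75 × (-0.885090) = 0.663818 substitutions/site.

0.664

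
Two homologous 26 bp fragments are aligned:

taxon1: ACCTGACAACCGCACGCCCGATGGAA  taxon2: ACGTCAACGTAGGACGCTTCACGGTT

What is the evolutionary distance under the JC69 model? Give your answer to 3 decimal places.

The sequences differ at 14 of 26 sites, so p = 14/26 ≈ 0.538462.
d = −(3/4) ln(1 − 4p/3) = −0.75 ln(1 − 0.717949) = −0.75 ln(0.282051)
  = −0.75 × (-1.265667) = 0.949250 substitutions/site.

0.949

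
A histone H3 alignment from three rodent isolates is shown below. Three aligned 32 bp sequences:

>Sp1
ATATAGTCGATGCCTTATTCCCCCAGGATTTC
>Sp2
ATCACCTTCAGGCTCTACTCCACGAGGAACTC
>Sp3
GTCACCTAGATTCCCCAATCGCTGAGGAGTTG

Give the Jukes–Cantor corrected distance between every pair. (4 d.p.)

d(Sp1,Sp2) = 0.6566, d(Sp1,Sp3) = 0.7356, d(Sp2,Sp3) = 0.6566

Sp1–Sp2: 14/32 sites differ → p = 0.4375, d = −0.75 ln(1 − 0.583333) = 0.656601 ≈ 0.6566.
Sp1–Sp3: 15/32 sites differ → p = 0.46875, d = −0.75 ln(1 − 0.625) = 0.735622 ≈ 0.7356.
Sp2–Sp3: 14/32 sites differ → p = 0.4375, d = −0.75 ln(1 − 0.583333) = 0.656601 ≈ 0.6566.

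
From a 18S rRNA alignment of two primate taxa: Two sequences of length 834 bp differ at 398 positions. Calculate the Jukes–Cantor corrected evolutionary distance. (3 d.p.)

0.759

p = 398/834 ≈ 0.477218.
d = −(3/4) ln(1 − 4p/3) = −0.75 ln(1 − 0.636291) = −0.75 ln(0.363709)
  = −0.75 × (-1.011401) = 0.758551 substitutions/site.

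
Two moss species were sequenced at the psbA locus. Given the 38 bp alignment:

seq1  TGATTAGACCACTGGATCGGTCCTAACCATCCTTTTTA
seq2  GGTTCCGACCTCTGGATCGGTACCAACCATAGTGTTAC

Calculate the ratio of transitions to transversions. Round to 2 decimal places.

0.20

Transitions are A↔G and C↔T; transversions are all other mismatches.
Transitions: 2. Transversions: 10.
R = 2/10 = 0.20.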